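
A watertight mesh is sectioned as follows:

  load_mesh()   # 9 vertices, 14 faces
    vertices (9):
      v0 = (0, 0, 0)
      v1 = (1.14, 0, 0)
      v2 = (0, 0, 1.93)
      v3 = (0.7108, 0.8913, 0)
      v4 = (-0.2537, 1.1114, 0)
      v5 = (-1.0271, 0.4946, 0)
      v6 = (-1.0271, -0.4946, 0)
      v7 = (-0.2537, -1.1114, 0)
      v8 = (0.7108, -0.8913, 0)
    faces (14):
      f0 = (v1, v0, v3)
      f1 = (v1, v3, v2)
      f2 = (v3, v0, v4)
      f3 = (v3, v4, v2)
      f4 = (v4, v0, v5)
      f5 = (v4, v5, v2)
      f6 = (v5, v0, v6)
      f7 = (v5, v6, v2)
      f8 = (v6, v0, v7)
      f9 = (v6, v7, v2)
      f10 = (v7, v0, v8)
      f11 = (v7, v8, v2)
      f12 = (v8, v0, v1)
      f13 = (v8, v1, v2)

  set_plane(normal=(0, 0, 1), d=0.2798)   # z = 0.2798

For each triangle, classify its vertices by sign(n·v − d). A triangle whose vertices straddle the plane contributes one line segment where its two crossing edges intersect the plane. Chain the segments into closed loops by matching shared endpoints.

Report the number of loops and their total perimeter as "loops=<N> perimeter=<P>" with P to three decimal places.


Straddling triangles (7 of 14):
  (v1,v3,v2) [--+] → (0.607752, 0.762085, 0.2798)–(0.97473, 0, 0.2798)  len=0.8458
  (v3,v4,v2) [--+] → (-0.21692, 0.950276, 0.2798)–(0.607752, 0.762085, 0.2798)  len=0.8459
  (v4,v5,v2) [--+] → (-0.878197, 0.422896, 0.2798)–(-0.21692, 0.950276, 0.2798)  len=0.8458
  (v5,v6,v2) [--+] → (-0.878197, -0.422896, 0.2798)–(-0.878197, 0.422896, 0.2798)  len=0.8458
  (v6,v7,v2) [--+] → (-0.21692, -0.950276, 0.2798)–(-0.878197, -0.422896, 0.2798)  len=0.8458
  (v7,v8,v2) [--+] → (0.607752, -0.762085, 0.2798)–(-0.21692, -0.950276, 0.2798)  len=0.8459
  (v8,v1,v2) [--+] → (0.97473, 0, 0.2798)–(0.607752, -0.762085, 0.2798)  len=0.8458

Chained into 1 loop(s):
  loop 1: 7 segments, perimeter = 5.9209
Total perimeter = 5.921

loops=1 perimeter=5.921


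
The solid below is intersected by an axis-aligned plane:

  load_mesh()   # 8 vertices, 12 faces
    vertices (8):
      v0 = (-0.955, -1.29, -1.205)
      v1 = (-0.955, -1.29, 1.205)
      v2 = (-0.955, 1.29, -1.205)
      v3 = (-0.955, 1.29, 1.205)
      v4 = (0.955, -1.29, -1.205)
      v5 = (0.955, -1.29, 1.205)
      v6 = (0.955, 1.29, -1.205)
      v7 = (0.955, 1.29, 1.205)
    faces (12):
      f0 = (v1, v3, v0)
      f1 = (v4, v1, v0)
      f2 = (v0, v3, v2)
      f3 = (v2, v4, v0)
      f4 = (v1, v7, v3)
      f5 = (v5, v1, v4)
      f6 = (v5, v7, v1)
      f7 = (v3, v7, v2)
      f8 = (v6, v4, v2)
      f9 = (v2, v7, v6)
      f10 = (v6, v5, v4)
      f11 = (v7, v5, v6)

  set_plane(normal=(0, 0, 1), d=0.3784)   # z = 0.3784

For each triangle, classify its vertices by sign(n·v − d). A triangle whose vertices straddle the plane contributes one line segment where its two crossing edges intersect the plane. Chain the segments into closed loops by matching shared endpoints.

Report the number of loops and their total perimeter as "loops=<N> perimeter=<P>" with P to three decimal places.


Straddling triangles (8 of 12):
  (v1,v3,v0) [++-] → (-0.955, 0.405092, 0.3784)–(-0.955, -1.29, 0.3784)  len=1.6951
  (v4,v1,v0) [-+-] → (-0.299894, -1.29, 0.3784)–(-0.955, -1.29, 0.3784)  len=0.6551
  (v0,v3,v2) [-+-] → (-0.955, 0.405092, 0.3784)–(-0.955, 1.29, 0.3784)  len=0.8849
  (v5,v1,v4) [++-] → (-0.299894, -1.29, 0.3784)–(0.955, -1.29, 0.3784)  len=1.2549
  (v3,v7,v2) [++-] → (0.299894, 1.29, 0.3784)–(-0.955, 1.29, 0.3784)  len=1.2549
  (v2,v7,v6) [-+-] → (0.299894, 1.29, 0.3784)–(0.955, 1.29, 0.3784)  len=0.6551
  (v6,v5,v4) [-+-] → (0.955, -0.405092, 0.3784)–(0.955, -1.29, 0.3784)  len=0.8849
  (v7,v5,v6) [++-] → (0.955, -0.405092, 0.3784)–(0.955, 1.29, 0.3784)  len=1.6951

Chained into 1 loop(s):
  loop 1: 8 segments, perimeter = 8.9800
Total perimeter = 8.980

loops=1 perimeter=8.980


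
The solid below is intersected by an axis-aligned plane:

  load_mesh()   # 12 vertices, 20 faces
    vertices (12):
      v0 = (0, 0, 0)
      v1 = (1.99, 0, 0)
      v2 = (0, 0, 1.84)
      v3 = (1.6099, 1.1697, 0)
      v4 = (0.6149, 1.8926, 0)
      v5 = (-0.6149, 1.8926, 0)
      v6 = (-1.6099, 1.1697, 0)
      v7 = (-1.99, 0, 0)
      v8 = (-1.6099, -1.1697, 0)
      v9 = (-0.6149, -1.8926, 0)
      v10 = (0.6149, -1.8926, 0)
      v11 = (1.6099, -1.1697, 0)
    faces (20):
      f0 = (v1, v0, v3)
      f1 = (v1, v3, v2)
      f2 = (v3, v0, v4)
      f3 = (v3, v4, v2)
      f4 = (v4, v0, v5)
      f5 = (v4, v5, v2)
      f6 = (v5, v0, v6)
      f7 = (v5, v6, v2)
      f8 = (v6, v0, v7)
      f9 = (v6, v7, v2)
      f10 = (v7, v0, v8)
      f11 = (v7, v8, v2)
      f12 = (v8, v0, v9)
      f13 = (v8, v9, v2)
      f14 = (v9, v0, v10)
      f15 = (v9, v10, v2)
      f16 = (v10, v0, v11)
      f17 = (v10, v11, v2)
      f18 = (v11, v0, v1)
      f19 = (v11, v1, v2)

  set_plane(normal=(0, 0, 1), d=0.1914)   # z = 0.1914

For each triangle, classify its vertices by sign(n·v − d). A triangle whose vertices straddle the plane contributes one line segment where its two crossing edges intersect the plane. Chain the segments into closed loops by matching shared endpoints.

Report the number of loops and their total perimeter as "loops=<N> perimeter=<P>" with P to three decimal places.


Straddling triangles (10 of 20):
  (v1,v3,v2) [--+] → (1.44244, 1.04803, 0.1914)–(1.783, 0, 0.1914)  len=1.1020
  (v3,v4,v2) [--+] → (0.550937, 1.69573, 0.1914)–(1.44244, 1.04803, 0.1914)  len=1.1019
  (v4,v5,v2) [--+] → (-0.550937, 1.69573, 0.1914)–(0.550937, 1.69573, 0.1914)  len=1.1019
  (v5,v6,v2) [--+] → (-1.44244, 1.04803, 0.1914)–(-0.550937, 1.69573, 0.1914)  len=1.1019
  (v6,v7,v2) [--+] → (-1.783, 0, 0.1914)–(-1.44244, 1.04803, 0.1914)  len=1.1020
  (v7,v8,v2) [--+] → (-1.44244, -1.04803, 0.1914)–(-1.783, 0, 0.1914)  len=1.1020
  (v8,v9,v2) [--+] → (-0.550937, -1.69573, 0.1914)–(-1.44244, -1.04803, 0.1914)  len=1.1019
  (v9,v10,v2) [--+] → (0.550937, -1.69573, 0.1914)–(-0.550937, -1.69573, 0.1914)  len=1.1019
  (v10,v11,v2) [--+] → (1.44244, -1.04803, 0.1914)–(0.550937, -1.69573, 0.1914)  len=1.1019
  (v11,v1,v2) [--+] → (1.783, 0, 0.1914)–(1.44244, -1.04803, 0.1914)  len=1.1020

Chained into 1 loop(s):
  loop 1: 10 segments, perimeter = 11.0194
Total perimeter = 11.019

loops=1 perimeter=11.019


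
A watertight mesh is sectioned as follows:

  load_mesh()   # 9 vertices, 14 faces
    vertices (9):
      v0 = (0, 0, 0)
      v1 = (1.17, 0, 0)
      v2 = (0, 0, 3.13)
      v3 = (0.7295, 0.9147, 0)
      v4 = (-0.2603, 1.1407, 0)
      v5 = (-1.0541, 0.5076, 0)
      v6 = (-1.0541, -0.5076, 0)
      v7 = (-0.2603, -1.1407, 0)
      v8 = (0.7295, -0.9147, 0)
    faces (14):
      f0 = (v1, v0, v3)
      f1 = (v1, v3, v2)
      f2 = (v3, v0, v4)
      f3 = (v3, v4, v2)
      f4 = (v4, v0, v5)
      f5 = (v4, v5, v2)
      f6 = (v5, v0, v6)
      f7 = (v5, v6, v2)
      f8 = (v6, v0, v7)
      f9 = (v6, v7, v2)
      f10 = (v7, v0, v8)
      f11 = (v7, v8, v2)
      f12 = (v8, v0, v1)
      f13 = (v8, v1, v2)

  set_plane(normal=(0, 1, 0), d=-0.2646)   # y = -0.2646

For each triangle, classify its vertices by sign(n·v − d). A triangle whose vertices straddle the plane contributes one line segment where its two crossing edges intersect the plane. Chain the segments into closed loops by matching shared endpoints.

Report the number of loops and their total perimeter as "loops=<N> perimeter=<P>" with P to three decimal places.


loops=1 perimeter=7.407

Straddling triangles (8 of 14):
  (v5,v0,v6) [++-] → (-0.549478, -0.2646, 0)–(-1.0541, -0.2646, 0)  len=0.5046
  (v5,v6,v2) [+-+] → (-1.0541, -0.2646, 0)–(-0.549478, -0.2646, 1.4984)  len=1.5811
  (v6,v0,v7) [-+-] → (-0.549478, -0.2646, 0)–(-0.0603799, -0.2646, 0)  len=0.4891
  (v6,v7,v2) [--+] → (-0.0603799, -0.2646, 2.40396)–(-0.549478, -0.2646, 1.4984)  len=1.0292
  (v7,v0,v8) [-+-] → (-0.0603799, -0.2646, 0)–(0.211026, -0.2646, 0)  len=0.2714
  (v7,v8,v2) [--+] → (0.211026, -0.2646, 2.22457)–(-0.0603799, -0.2646, 2.40396)  len=0.3253
  (v8,v0,v1) [-++] → (0.211026, -0.2646, 0)–(1.04257, -0.2646, 0)  len=0.8315
  (v8,v1,v2) [-++] → (1.04257, -0.2646, 0)–(0.211026, -0.2646, 2.22457)  len=2.3749

Chained into 1 loop(s):
  loop 1: 8 segments, perimeter = 7.4072
Total perimeter = 7.407


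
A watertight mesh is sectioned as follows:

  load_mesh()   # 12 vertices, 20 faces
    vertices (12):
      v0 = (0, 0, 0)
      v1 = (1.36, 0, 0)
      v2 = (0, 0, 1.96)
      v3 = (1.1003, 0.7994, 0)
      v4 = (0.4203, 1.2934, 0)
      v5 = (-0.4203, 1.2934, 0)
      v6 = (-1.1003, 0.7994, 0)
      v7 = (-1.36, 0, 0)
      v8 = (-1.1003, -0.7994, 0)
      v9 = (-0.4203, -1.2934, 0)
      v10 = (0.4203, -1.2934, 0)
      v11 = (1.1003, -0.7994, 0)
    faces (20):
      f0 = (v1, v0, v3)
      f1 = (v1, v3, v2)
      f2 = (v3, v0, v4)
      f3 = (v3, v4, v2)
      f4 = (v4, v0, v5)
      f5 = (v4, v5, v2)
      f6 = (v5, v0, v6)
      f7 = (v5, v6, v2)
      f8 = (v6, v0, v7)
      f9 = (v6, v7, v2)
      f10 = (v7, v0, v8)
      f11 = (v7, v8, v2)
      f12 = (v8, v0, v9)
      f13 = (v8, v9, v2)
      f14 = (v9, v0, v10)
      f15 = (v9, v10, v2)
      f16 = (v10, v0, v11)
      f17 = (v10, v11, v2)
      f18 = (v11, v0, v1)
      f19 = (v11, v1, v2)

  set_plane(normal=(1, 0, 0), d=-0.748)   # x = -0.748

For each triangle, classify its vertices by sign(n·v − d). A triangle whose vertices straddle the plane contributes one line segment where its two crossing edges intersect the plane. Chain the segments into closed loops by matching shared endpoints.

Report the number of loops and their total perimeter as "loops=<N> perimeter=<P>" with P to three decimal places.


Straddling triangles (8 of 20):
  (v5,v0,v6) [++-] → (-0.748, 0.543444, 0)–(-0.748, 1.05534, 0)  len=0.5119
  (v5,v6,v2) [+-+] → (-0.748, 1.05534, 0)–(-0.748, 0.543444, 0.627563)  len=0.8099
  (v6,v0,v7) [-+-] → (-0.748, 0.543444, 0)–(-0.748, 0, 0)  len=0.5434
  (v6,v7,v2) [--+] → (-0.748, 0, 0.882)–(-0.748, 0.543444, 0.627563)  len=0.6001
  (v7,v0,v8) [-+-] → (-0.748, 0, 0)–(-0.748, -0.543444, 0)  len=0.5434
  (v7,v8,v2) [--+] → (-0.748, -0.543444, 0.627563)–(-0.748, 0, 0.882)  len=0.6001
  (v8,v0,v9) [-++] → (-0.748, -0.543444, 0)–(-0.748, -1.05534, 0)  len=0.5119
  (v8,v9,v2) [-++] → (-0.748, -1.05534, 0)–(-0.748, -0.543444, 0.627563)  len=0.8099

Chained into 1 loop(s):
  loop 1: 8 segments, perimeter = 4.9305
Total perimeter = 4.931

loops=1 perimeter=4.931


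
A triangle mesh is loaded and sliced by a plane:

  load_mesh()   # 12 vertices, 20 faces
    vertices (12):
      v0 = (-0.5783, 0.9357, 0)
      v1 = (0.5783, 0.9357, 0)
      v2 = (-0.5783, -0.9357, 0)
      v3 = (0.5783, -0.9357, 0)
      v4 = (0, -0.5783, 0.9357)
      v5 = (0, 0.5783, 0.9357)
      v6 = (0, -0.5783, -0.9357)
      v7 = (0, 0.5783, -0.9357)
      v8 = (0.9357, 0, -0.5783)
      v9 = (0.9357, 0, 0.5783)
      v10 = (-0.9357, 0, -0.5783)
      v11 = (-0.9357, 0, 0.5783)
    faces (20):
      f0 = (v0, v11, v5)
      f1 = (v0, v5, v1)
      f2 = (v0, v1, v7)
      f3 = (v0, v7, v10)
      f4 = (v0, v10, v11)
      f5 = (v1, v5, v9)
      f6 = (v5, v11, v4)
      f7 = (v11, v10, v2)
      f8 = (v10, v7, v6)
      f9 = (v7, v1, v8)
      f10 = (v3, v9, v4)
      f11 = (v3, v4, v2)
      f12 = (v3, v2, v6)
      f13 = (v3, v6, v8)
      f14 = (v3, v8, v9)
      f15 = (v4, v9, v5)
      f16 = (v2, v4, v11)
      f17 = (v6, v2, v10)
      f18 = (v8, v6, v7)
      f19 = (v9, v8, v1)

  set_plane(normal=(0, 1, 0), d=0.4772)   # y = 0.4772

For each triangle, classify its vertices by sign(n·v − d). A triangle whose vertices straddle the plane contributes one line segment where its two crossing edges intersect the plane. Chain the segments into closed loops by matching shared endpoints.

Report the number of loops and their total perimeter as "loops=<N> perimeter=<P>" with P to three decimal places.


loops=1 perimeter=5.171

Straddling triangles (10 of 20):
  (v0,v11,v5) [+-+] → (-0.753429, 0.4772, 0.283371)–(-0.163582, 0.4772, 0.873218)  len=0.8342
  (v0,v7,v10) [++-] → (-0.163582, 0.4772, -0.873218)–(-0.753429, 0.4772, -0.283371)  len=0.8342
  (v0,v10,v11) [+--] → (-0.753429, 0.4772, -0.283371)–(-0.753429, 0.4772, 0.283371)  len=0.5667
  (v1,v5,v9) [++-] → (0.163582, 0.4772, 0.873218)–(0.753429, 0.4772, 0.283371)  len=0.8342
  (v5,v11,v4) [+--] → (-0.163582, 0.4772, 0.873218)–(0, 0.4772, 0.9357)  len=0.1751
  (v10,v7,v6) [-+-] → (-0.163582, 0.4772, -0.873218)–(0, 0.4772, -0.9357)  len=0.1751
  (v7,v1,v8) [++-] → (0.753429, 0.4772, -0.283371)–(0.163582, 0.4772, -0.873218)  len=0.8342
  (v4,v9,v5) [--+] → (0.163582, 0.4772, 0.873218)–(0, 0.4772, 0.9357)  len=0.1751
  (v8,v6,v7) [--+] → (0, 0.4772, -0.9357)–(0.163582, 0.4772, -0.873218)  len=0.1751
  (v9,v8,v1) [--+] → (0.753429, 0.4772, -0.283371)–(0.753429, 0.4772, 0.283371)  len=0.5667

Chained into 1 loop(s):
  loop 1: 10 segments, perimeter = 5.1706
Total perimeter = 5.171


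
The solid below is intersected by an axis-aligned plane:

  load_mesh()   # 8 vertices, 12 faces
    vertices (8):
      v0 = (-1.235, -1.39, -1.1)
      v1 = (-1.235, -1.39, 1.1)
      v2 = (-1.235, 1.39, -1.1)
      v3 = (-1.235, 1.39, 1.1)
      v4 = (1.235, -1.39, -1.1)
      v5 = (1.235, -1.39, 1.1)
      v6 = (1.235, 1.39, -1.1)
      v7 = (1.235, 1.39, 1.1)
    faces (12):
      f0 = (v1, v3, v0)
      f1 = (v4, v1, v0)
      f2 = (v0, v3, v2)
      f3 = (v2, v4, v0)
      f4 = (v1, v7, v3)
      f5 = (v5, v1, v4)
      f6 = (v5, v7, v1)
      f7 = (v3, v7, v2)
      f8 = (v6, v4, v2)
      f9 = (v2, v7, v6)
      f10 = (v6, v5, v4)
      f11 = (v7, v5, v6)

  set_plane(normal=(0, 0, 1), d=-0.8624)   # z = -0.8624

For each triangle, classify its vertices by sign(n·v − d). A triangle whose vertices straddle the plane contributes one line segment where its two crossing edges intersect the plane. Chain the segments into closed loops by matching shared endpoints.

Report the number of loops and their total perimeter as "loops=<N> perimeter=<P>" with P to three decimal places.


loops=1 perimeter=10.500

Straddling triangles (8 of 12):
  (v1,v3,v0) [++-] → (-1.235, -1.08976, -0.8624)–(-1.235, -1.39, -0.8624)  len=0.3002
  (v4,v1,v0) [-+-] → (0.96824, -1.39, -0.8624)–(-1.235, -1.39, -0.8624)  len=2.2032
  (v0,v3,v2) [-+-] → (-1.235, -1.08976, -0.8624)–(-1.235, 1.39, -0.8624)  len=2.4798
  (v5,v1,v4) [++-] → (0.96824, -1.39, -0.8624)–(1.235, -1.39, -0.8624)  len=0.2668
  (v3,v7,v2) [++-] → (-0.96824, 1.39, -0.8624)–(-1.235, 1.39, -0.8624)  len=0.2668
  (v2,v7,v6) [-+-] → (-0.96824, 1.39, -0.8624)–(1.235, 1.39, -0.8624)  len=2.2032
  (v6,v5,v4) [-+-] → (1.235, 1.08976, -0.8624)–(1.235, -1.39, -0.8624)  len=2.4798
  (v7,v5,v6) [++-] → (1.235, 1.08976, -0.8624)–(1.235, 1.39, -0.8624)  len=0.3002

Chained into 1 loop(s):
  loop 1: 8 segments, perimeter = 10.5000
Total perimeter = 10.500


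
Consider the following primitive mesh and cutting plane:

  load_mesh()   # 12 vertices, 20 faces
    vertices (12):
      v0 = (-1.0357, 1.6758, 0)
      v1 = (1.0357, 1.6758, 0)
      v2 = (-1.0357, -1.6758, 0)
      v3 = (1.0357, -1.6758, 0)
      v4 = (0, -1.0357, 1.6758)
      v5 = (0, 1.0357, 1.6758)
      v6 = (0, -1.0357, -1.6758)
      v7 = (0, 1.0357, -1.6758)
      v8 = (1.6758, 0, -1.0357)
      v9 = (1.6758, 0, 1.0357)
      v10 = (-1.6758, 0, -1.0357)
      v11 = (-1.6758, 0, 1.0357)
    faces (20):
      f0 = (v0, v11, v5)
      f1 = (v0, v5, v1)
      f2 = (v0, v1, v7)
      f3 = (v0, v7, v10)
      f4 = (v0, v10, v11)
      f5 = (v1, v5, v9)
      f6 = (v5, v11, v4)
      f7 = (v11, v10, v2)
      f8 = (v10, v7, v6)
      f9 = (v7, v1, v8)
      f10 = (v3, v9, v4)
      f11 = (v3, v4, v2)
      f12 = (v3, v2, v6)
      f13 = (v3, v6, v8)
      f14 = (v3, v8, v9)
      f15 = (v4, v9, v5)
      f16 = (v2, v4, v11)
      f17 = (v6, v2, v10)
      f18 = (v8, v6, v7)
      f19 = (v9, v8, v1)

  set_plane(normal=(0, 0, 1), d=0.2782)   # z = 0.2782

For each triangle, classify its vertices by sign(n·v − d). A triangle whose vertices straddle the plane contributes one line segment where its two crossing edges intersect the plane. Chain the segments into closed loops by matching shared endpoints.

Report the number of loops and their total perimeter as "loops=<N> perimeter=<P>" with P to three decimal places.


loops=1 perimeter=10.648

Straddling triangles (10 of 20):
  (v0,v11,v5) [-++] → (-1.20764, 1.22566, 0.2782)–(-0.863763, 1.56954, 0.2782)  len=0.4863
  (v0,v5,v1) [-+-] → (-0.863763, 1.56954, 0.2782)–(0.863763, 1.56954, 0.2782)  len=1.7275
  (v0,v10,v11) [--+] → (-1.6758, 0, 0.2782)–(-1.20764, 1.22566, 0.2782)  len=1.3120
  (v1,v5,v9) [-++] → (0.863763, 1.56954, 0.2782)–(1.20764, 1.22566, 0.2782)  len=0.4863
  (v11,v10,v2) [+--] → (-1.6758, 0, 0.2782)–(-1.20764, -1.22566, 0.2782)  len=1.3120
  (v3,v9,v4) [-++] → (1.20764, -1.22566, 0.2782)–(0.863763, -1.56954, 0.2782)  len=0.4863
  (v3,v4,v2) [-+-] → (0.863763, -1.56954, 0.2782)–(-0.863763, -1.56954, 0.2782)  len=1.7275
  (v3,v8,v9) [--+] → (1.6758, 0, 0.2782)–(1.20764, -1.22566, 0.2782)  len=1.3120
  (v2,v4,v11) [-++] → (-0.863763, -1.56954, 0.2782)–(-1.20764, -1.22566, 0.2782)  len=0.4863
  (v9,v8,v1) [+--] → (1.6758, 0, 0.2782)–(1.20764, 1.22566, 0.2782)  len=1.3120

Chained into 1 loop(s):
  loop 1: 10 segments, perimeter = 10.6484
Total perimeter = 10.648


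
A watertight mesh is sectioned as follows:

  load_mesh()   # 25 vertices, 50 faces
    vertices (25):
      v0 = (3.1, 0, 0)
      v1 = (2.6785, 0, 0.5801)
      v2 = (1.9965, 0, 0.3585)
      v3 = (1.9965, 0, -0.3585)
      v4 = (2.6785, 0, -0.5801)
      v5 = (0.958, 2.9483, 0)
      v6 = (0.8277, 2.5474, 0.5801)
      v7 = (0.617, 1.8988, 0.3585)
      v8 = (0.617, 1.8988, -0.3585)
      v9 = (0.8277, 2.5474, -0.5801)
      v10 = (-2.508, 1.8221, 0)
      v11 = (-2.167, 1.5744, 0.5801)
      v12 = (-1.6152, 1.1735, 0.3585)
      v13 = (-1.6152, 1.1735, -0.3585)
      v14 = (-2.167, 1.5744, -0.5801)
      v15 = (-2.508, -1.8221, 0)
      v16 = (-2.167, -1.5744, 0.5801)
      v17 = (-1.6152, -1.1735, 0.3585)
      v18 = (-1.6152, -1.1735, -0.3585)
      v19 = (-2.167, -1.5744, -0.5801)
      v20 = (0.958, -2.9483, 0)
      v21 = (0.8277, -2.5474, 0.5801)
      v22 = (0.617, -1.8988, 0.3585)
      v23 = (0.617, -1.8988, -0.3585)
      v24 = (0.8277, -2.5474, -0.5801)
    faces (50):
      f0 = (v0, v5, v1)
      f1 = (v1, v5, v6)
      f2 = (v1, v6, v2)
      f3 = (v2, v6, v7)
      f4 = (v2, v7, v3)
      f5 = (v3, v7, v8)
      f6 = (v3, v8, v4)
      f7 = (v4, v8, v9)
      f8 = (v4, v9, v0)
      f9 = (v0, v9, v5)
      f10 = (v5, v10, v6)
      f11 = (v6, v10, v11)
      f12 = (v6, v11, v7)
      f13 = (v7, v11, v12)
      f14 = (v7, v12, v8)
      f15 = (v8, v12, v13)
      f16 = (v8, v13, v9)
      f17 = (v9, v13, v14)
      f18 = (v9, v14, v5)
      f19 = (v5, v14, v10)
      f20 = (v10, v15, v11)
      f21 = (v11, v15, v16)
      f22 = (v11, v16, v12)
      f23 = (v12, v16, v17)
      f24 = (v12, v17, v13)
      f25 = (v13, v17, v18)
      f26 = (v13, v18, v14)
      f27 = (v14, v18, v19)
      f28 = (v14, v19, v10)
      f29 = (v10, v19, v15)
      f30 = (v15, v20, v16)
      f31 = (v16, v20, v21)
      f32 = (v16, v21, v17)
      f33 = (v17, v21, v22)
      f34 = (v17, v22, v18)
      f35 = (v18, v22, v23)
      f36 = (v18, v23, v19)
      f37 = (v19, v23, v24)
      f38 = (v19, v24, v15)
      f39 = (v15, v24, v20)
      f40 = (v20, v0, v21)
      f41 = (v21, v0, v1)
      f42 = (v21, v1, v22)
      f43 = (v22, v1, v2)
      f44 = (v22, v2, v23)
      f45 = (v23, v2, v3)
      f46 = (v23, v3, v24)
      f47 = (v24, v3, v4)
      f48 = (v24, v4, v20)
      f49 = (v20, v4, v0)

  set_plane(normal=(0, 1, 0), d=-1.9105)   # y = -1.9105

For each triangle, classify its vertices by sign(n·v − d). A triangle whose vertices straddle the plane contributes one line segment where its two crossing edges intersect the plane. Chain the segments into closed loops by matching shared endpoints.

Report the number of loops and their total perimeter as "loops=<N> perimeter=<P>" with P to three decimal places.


Straddling triangles (14 of 50):
  (v15,v20,v16) [+-+] → (-2.23594, -1.9105, 0)–(-1.40252, -1.9105, 0.438189)  len=0.9416
  (v16,v20,v21) [+--] → (-1.40252, -1.9105, 0.438189)–(-1.13255, -1.9105, 0.5801)  len=0.3050
  (v16,v21,v17) [+-+] → (-1.13255, -1.9105, 0.5801)–(-0.304757, -1.9105, 0.477373)  len=0.8341
  (v17,v21,v22) [+-+] → (-0.304757, -1.9105, 0.477373)–(0.620801, -1.9105, 0.362497)  len=0.9327
  (v19,v23,v24) [++-] → (0.620801, -1.9105, -0.362497)–(-1.13255, -1.9105, -0.5801)  len=1.7668
  (v19,v24,v15) [+-+] → (-1.13255, -1.9105, -0.5801)–(-2.10144, -1.9105, -0.0707029)  len=1.0946
  (v15,v24,v20) [+--] → (-2.10144, -1.9105, -0.0707029)–(-2.23594, -1.9105, 0)  len=0.1519
  (v20,v0,v21) [-+-] → (1.71198, -1.9105, 0)–(1.39582, -1.9105, 0.435064)  len=0.5378
  (v21,v0,v1) [-++] → (1.39582, -1.9105, 0.435064)–(1.29044, -1.9105, 0.5801)  len=0.1793
  (v21,v1,v22) [-++] → (1.29044, -1.9105, 0.5801)–(0.620801, -1.9105, 0.362497)  len=0.7041
  (v23,v3,v24) [++-] → (1.11992, -1.9105, -0.524696)–(0.620801, -1.9105, -0.362497)  len=0.5248
  (v24,v3,v4) [-++] → (1.11992, -1.9105, -0.524696)–(1.29044, -1.9105, -0.5801)  len=0.1793
  (v24,v4,v20) [-+-] → (1.29044, -1.9105, -0.5801)–(1.56362, -1.9105, -0.204195)  len=0.4647
  (v20,v4,v0) [-++] → (1.56362, -1.9105, -0.204195)–(1.71198, -1.9105, 0)  len=0.2524

Chained into 1 loop(s):
  loop 1: 14 segments, perimeter = 8.8692
Total perimeter = 8.869

loops=1 perimeter=8.869


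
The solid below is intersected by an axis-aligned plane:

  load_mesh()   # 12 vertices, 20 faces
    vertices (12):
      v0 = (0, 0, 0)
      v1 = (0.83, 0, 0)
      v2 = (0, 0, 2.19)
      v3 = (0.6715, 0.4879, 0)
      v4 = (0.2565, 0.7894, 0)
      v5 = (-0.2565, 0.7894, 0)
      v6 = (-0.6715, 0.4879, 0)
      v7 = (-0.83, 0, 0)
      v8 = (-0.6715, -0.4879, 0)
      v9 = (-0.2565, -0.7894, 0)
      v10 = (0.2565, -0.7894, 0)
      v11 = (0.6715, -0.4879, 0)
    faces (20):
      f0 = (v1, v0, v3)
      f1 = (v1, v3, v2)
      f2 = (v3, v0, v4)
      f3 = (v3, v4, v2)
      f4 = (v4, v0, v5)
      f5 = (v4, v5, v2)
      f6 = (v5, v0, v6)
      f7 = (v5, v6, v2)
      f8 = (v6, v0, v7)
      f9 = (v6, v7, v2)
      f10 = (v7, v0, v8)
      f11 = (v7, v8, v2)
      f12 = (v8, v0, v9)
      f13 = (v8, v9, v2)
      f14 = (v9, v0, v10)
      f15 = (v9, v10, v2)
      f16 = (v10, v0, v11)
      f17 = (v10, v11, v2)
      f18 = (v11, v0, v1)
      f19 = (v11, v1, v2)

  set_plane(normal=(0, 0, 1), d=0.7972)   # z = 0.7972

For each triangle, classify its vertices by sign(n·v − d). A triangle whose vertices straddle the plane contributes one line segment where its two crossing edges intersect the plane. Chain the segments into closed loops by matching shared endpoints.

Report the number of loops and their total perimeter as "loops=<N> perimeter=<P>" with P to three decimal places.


Straddling triangles (10 of 20):
  (v1,v3,v2) [--+] → (0.427062, 0.310295, 0.7972)–(0.527865, 0, 0.7972)  len=0.3263
  (v3,v4,v2) [--+] → (0.163129, 0.502044, 0.7972)–(0.427062, 0.310295, 0.7972)  len=0.3262
  (v4,v5,v2) [--+] → (-0.163129, 0.502044, 0.7972)–(0.163129, 0.502044, 0.7972)  len=0.3263
  (v5,v6,v2) [--+] → (-0.427062, 0.310295, 0.7972)–(-0.163129, 0.502044, 0.7972)  len=0.3262
  (v6,v7,v2) [--+] → (-0.527865, 0, 0.7972)–(-0.427062, 0.310295, 0.7972)  len=0.3263
  (v7,v8,v2) [--+] → (-0.427062, -0.310295, 0.7972)–(-0.527865, 0, 0.7972)  len=0.3263
  (v8,v9,v2) [--+] → (-0.163129, -0.502044, 0.7972)–(-0.427062, -0.310295, 0.7972)  len=0.3262
  (v9,v10,v2) [--+] → (0.163129, -0.502044, 0.7972)–(-0.163129, -0.502044, 0.7972)  len=0.3263
  (v10,v11,v2) [--+] → (0.427062, -0.310295, 0.7972)–(0.163129, -0.502044, 0.7972)  len=0.3262
  (v11,v1,v2) [--+] → (0.527865, 0, 0.7972)–(0.427062, -0.310295, 0.7972)  len=0.3263

Chained into 1 loop(s):
  loop 1: 10 segments, perimeter = 3.2625
Total perimeter = 3.262

loops=1 perimeter=3.262


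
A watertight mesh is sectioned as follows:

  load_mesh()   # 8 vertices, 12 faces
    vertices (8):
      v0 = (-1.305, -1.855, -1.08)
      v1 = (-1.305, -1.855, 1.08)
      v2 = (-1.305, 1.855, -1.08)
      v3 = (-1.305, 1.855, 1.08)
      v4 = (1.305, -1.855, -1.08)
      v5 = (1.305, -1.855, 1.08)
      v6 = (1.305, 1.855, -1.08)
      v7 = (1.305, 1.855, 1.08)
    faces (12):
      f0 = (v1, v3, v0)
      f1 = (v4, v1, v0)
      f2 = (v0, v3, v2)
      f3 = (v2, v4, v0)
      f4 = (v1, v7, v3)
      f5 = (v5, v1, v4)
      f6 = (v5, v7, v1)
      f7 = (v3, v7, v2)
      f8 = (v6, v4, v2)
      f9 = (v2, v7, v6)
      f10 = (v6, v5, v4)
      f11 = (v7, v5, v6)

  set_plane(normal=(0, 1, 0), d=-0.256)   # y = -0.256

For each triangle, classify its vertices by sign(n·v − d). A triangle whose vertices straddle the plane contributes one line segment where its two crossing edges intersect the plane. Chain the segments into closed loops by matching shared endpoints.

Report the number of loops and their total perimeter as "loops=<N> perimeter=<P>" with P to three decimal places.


Straddling triangles (8 of 12):
  (v1,v3,v0) [-+-] → (-1.305, -0.256, 1.08)–(-1.305, -0.256, -0.149046)  len=1.2290
  (v0,v3,v2) [-++] → (-1.305, -0.256, -0.149046)–(-1.305, -0.256, -1.08)  len=0.9310
  (v2,v4,v0) [+--] → (0.180097, -0.256, -1.08)–(-1.305, -0.256, -1.08)  len=1.4851
  (v1,v7,v3) [-++] → (-0.180097, -0.256, 1.08)–(-1.305, -0.256, 1.08)  len=1.1249
  (v5,v7,v1) [-+-] → (1.305, -0.256, 1.08)–(-0.180097, -0.256, 1.08)  len=1.4851
  (v6,v4,v2) [+-+] → (1.305, -0.256, -1.08)–(0.180097, -0.256, -1.08)  len=1.1249
  (v6,v5,v4) [+--] → (1.305, -0.256, 0.149046)–(1.305, -0.256, -1.08)  len=1.2290
  (v7,v5,v6) [+-+] → (1.305, -0.256, 1.08)–(1.305, -0.256, 0.149046)  len=0.9310

Chained into 1 loop(s):
  loop 1: 8 segments, perimeter = 9.5400
Total perimeter = 9.540

loops=1 perimeter=9.540


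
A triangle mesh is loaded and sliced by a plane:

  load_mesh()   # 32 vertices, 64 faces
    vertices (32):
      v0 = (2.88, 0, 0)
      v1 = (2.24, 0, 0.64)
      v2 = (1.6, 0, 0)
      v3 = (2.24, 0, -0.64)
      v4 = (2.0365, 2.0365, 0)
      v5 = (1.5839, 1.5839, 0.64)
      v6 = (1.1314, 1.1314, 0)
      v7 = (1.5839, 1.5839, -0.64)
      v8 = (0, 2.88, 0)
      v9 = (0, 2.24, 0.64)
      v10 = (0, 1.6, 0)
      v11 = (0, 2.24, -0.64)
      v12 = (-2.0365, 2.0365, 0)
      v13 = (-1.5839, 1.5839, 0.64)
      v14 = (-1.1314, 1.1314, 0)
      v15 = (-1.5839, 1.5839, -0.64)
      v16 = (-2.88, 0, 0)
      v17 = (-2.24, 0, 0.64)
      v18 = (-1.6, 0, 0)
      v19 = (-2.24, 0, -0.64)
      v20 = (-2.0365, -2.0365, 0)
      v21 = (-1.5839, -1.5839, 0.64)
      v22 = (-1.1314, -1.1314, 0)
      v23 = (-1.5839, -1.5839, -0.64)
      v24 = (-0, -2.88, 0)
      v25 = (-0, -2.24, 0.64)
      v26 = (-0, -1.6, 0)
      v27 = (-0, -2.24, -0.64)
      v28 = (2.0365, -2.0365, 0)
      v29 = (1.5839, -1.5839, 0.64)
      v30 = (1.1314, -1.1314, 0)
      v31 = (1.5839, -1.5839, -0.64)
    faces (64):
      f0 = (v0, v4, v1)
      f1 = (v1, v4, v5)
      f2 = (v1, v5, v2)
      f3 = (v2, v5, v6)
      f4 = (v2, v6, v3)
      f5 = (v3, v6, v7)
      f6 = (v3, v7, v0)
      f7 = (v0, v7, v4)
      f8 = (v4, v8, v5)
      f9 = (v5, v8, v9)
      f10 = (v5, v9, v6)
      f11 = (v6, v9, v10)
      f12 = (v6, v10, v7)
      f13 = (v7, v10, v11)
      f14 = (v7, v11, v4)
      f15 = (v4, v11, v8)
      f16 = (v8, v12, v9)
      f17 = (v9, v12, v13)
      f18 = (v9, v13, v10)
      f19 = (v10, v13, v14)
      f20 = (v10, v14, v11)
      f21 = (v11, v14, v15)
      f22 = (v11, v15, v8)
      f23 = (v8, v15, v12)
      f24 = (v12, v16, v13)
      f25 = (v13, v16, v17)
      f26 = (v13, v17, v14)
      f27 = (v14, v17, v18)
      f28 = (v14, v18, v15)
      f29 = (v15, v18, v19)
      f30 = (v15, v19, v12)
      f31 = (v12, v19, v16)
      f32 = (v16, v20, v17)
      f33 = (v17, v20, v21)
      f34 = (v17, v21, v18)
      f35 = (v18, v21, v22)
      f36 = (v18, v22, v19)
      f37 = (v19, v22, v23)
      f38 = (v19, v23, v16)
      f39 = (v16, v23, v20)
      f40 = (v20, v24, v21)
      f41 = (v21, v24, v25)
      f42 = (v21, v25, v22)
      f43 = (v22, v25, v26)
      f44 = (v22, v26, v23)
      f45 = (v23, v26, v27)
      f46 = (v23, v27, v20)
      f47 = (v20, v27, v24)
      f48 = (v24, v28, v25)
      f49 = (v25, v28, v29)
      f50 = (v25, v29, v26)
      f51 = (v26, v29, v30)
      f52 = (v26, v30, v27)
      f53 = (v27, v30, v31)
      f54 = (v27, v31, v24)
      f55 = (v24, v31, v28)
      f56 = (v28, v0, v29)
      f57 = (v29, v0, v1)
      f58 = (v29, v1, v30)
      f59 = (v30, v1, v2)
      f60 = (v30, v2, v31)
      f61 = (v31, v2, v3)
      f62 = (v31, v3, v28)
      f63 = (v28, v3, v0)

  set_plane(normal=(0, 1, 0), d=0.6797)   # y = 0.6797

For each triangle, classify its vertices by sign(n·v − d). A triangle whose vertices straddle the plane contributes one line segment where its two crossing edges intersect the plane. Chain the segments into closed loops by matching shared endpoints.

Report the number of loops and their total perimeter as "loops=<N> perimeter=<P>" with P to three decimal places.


loops=2 perimeter=7.241

Straddling triangles (16 of 64):
  (v0,v4,v1) [-+-] → (2.59847, 0.6797, 0)–(2.17208, 0.6797, 0.426394)  len=0.6030
  (v1,v4,v5) [-++] → (2.17208, 0.6797, 0.426394)–(1.95845, 0.6797, 0.64)  len=0.3021
  (v1,v5,v2) [-+-] → (1.95845, 0.6797, 0.64)–(1.59309, 0.6797, 0.274644)  len=0.5167
  (v2,v5,v6) [-++] → (1.59309, 0.6797, 0.274644)–(1.31848, 0.6797, 0)  len=0.3884
  (v2,v6,v3) [-+-] → (1.31848, 0.6797, 0)–(1.574, 0.6797, -0.255514)  len=0.3614
  (v3,v6,v7) [-++] → (1.574, 0.6797, -0.255514)–(1.95845, 0.6797, -0.64)  len=0.5437
  (v3,v7,v0) [-+-] → (1.95845, 0.6797, -0.64)–(2.3238, 0.6797, -0.274644)  len=0.5167
  (v0,v7,v4) [-++] → (2.3238, 0.6797, -0.274644)–(2.59847, 0.6797, 0)  len=0.3884
  (v12,v16,v13) [+-+] → (-2.59847, 0.6797, 0)–(-2.3238, 0.6797, 0.274644)  len=0.3884
  (v13,v16,v17) [+--] → (-2.3238, 0.6797, 0.274644)–(-1.95845, 0.6797, 0.64)  len=0.5167
  (v13,v17,v14) [+-+] → (-1.95845, 0.6797, 0.64)–(-1.574, 0.6797, 0.255514)  len=0.5437
  (v14,v17,v18) [+--] → (-1.574, 0.6797, 0.255514)–(-1.31848, 0.6797, 0)  len=0.3614
  (v14,v18,v15) [+-+] → (-1.31848, 0.6797, 0)–(-1.59309, 0.6797, -0.274644)  len=0.3884
  (v15,v18,v19) [+--] → (-1.59309, 0.6797, -0.274644)–(-1.95845, 0.6797, -0.64)  len=0.5167
  (v15,v19,v12) [+-+] → (-1.95845, 0.6797, -0.64)–(-2.17208, 0.6797, -0.426394)  len=0.3021
  (v12,v19,v16) [+--] → (-2.17208, 0.6797, -0.426394)–(-2.59847, 0.6797, 0)  len=0.6030

Chained into 2 loop(s):
  loop 1: 8 segments, perimeter = 3.6204
  loop 2: 8 segments, perimeter = 3.6204
Total perimeter = 7.241


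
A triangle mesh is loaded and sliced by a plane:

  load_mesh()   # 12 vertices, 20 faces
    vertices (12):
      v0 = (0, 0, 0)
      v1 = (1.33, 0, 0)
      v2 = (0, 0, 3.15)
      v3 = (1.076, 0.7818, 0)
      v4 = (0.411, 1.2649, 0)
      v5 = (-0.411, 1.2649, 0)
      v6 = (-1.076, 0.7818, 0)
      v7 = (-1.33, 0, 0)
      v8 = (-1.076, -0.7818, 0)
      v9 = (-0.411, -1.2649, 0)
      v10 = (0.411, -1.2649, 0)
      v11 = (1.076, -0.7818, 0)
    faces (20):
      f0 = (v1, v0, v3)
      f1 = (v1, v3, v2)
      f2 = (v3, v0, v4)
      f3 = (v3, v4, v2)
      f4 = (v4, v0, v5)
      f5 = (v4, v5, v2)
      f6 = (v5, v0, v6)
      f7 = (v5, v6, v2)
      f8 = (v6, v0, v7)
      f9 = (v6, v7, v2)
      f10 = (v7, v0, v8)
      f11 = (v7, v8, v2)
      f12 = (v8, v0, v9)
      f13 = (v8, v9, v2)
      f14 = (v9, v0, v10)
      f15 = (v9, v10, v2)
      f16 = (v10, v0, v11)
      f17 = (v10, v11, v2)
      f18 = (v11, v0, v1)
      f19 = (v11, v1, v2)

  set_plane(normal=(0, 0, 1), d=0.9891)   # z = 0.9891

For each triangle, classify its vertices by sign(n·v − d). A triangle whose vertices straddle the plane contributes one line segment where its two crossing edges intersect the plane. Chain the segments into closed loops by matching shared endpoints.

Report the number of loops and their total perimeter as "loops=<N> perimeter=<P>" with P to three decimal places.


loops=1 perimeter=5.639

Straddling triangles (10 of 20):
  (v1,v3,v2) [--+] → (0.738136, 0.536315, 0.9891)–(0.91238, 0, 0.9891)  len=0.5639
  (v3,v4,v2) [--+] → (0.281946, 0.867721, 0.9891)–(0.738136, 0.536315, 0.9891)  len=0.5639
  (v4,v5,v2) [--+] → (-0.281946, 0.867721, 0.9891)–(0.281946, 0.867721, 0.9891)  len=0.5639
  (v5,v6,v2) [--+] → (-0.738136, 0.536315, 0.9891)–(-0.281946, 0.867721, 0.9891)  len=0.5639
  (v6,v7,v2) [--+] → (-0.91238, 0, 0.9891)–(-0.738136, 0.536315, 0.9891)  len=0.5639
  (v7,v8,v2) [--+] → (-0.738136, -0.536315, 0.9891)–(-0.91238, 0, 0.9891)  len=0.5639
  (v8,v9,v2) [--+] → (-0.281946, -0.867721, 0.9891)–(-0.738136, -0.536315, 0.9891)  len=0.5639
  (v9,v10,v2) [--+] → (0.281946, -0.867721, 0.9891)–(-0.281946, -0.867721, 0.9891)  len=0.5639
  (v10,v11,v2) [--+] → (0.738136, -0.536315, 0.9891)–(0.281946, -0.867721, 0.9891)  len=0.5639
  (v11,v1,v2) [--+] → (0.91238, 0, 0.9891)–(0.738136, -0.536315, 0.9891)  len=0.5639

Chained into 1 loop(s):
  loop 1: 10 segments, perimeter = 5.6389
Total perimeter = 5.639


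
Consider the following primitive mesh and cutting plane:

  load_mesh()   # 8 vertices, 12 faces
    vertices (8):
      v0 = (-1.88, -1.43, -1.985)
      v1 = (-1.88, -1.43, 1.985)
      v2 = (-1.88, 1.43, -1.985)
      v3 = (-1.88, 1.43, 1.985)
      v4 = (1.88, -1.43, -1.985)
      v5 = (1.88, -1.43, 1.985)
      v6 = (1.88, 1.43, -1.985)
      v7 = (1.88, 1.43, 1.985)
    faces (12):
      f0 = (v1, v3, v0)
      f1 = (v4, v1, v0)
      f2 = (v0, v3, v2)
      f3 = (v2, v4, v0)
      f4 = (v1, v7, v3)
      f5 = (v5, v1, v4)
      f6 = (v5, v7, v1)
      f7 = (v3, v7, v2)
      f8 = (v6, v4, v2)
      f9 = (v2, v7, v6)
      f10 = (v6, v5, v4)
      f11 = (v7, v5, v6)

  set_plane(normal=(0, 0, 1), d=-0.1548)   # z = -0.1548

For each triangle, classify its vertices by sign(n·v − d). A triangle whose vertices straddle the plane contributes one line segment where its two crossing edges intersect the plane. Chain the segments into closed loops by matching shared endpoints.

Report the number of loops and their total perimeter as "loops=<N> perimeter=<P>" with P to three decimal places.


loops=1 perimeter=13.240

Straddling triangles (8 of 12):
  (v1,v3,v0) [++-] → (-1.88, -0.111518, -0.1548)–(-1.88, -1.43, -0.1548)  len=1.3185
  (v4,v1,v0) [-+-] → (0.146612, -1.43, -0.1548)–(-1.88, -1.43, -0.1548)  len=2.0266
  (v0,v3,v2) [-+-] → (-1.88, -0.111518, -0.1548)–(-1.88, 1.43, -0.1548)  len=1.5415
  (v5,v1,v4) [++-] → (0.146612, -1.43, -0.1548)–(1.88, -1.43, -0.1548)  len=1.7334
  (v3,v7,v2) [++-] → (-0.146612, 1.43, -0.1548)–(-1.88, 1.43, -0.1548)  len=1.7334
  (v2,v7,v6) [-+-] → (-0.146612, 1.43, -0.1548)–(1.88, 1.43, -0.1548)  len=2.0266
  (v6,v5,v4) [-+-] → (1.88, 0.111518, -0.1548)–(1.88, -1.43, -0.1548)  len=1.5415
  (v7,v5,v6) [++-] → (1.88, 0.111518, -0.1548)–(1.88, 1.43, -0.1548)  len=1.3185

Chained into 1 loop(s):
  loop 1: 8 segments, perimeter = 13.2400
Total perimeter = 13.240


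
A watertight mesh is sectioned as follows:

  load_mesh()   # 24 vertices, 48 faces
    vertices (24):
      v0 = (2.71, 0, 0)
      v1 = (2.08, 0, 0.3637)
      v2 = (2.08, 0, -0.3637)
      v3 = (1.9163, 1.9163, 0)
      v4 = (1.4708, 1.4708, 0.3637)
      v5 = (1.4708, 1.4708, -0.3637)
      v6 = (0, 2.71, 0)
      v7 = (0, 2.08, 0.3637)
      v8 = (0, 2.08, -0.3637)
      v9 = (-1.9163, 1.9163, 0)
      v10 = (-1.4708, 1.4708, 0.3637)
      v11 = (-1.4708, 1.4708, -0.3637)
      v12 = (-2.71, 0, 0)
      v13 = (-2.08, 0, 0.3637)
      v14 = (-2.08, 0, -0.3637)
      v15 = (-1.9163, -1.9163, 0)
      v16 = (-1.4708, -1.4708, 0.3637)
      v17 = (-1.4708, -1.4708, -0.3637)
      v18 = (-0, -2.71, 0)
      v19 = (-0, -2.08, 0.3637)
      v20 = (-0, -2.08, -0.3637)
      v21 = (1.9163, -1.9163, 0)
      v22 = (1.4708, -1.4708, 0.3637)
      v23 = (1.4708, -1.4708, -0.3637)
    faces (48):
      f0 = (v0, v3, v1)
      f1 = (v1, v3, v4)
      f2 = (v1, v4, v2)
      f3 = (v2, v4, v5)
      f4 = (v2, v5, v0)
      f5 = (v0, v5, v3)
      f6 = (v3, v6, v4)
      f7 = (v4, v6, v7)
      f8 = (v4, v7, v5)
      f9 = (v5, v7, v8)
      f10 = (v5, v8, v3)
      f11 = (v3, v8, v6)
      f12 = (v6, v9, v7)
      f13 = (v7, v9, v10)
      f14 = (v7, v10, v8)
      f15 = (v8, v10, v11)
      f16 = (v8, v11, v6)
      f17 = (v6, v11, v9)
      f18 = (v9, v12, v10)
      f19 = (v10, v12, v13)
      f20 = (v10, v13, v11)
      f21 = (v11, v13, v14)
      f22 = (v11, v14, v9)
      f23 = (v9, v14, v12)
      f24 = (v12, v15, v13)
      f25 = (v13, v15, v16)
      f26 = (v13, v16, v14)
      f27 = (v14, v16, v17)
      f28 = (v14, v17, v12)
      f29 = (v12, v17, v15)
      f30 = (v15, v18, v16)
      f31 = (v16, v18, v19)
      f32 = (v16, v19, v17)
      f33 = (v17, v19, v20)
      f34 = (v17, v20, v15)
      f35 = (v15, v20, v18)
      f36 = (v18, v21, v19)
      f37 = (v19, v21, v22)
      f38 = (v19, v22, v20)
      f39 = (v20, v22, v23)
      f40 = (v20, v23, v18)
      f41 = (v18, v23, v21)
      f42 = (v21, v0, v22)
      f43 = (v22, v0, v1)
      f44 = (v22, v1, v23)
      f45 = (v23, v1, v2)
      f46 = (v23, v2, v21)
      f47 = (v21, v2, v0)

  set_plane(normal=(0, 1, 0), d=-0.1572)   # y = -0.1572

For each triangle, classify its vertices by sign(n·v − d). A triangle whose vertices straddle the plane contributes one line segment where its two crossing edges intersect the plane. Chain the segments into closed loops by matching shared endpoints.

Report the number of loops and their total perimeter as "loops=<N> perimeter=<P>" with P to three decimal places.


Straddling triangles (12 of 48):
  (v12,v15,v13) [+-+] → (-2.64489, -0.1572, 0)–(-2.06657, -0.1572, 0.333865)  len=0.6678
  (v13,v15,v16) [+--] → (-2.06657, -0.1572, 0.333865)–(-2.01489, -0.1572, 0.3637)  len=0.0597
  (v13,v16,v14) [+-+] → (-2.01489, -0.1572, 0.3637)–(-2.01489, -0.1572, -0.285955)  len=0.6497
  (v14,v16,v17) [+--] → (-2.01489, -0.1572, -0.285955)–(-2.01489, -0.1572, -0.3637)  len=0.0777
  (v14,v17,v12) [+-+] → (-2.01489, -0.1572, -0.3637)–(-2.57755, -0.1572, -0.0388725)  len=0.6497
  (v12,v17,v15) [+--] → (-2.57755, -0.1572, -0.0388725)–(-2.64489, -0.1572, 0)  len=0.0778
  (v21,v0,v22) [-+-] → (2.64489, -0.1572, 0)–(2.57755, -0.1572, 0.0388725)  len=0.0778
  (v22,v0,v1) [-++] → (2.57755, -0.1572, 0.0388725)–(2.01489, -0.1572, 0.3637)  len=0.6497
  (v22,v1,v23) [-+-] → (2.01489, -0.1572, 0.3637)–(2.01489, -0.1572, 0.285955)  len=0.0777
  (v23,v1,v2) [-++] → (2.01489, -0.1572, 0.285955)–(2.01489, -0.1572, -0.3637)  len=0.6497
  (v23,v2,v21) [-+-] → (2.01489, -0.1572, -0.3637)–(2.06657, -0.1572, -0.333865)  len=0.0597
  (v21,v2,v0) [-++] → (2.06657, -0.1572, -0.333865)–(2.64489, -0.1572, 0)  len=0.6678

Chained into 2 loop(s):
  loop 1: 6 segments, perimeter = 2.1823
  loop 2: 6 segments, perimeter = 2.1823
Total perimeter = 4.365

loops=2 perimeter=4.365


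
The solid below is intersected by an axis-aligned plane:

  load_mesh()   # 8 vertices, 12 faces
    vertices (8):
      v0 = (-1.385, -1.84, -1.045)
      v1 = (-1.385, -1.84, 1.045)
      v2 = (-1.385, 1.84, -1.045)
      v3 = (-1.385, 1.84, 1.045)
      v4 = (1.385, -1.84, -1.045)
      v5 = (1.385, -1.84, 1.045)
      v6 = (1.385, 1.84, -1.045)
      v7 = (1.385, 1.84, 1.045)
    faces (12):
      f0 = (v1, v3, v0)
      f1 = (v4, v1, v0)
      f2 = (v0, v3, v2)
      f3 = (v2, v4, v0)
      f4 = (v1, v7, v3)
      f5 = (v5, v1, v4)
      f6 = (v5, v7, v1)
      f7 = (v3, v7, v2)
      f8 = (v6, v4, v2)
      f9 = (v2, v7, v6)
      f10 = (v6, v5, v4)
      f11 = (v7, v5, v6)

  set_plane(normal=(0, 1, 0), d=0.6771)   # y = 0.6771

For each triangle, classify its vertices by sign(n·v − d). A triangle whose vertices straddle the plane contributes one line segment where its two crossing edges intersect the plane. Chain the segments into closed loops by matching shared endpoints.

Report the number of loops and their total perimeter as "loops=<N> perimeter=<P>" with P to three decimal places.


Straddling triangles (8 of 12):
  (v1,v3,v0) [-+-] → (-1.385, 0.6771, 1.045)–(-1.385, 0.6771, 0.384549)  len=0.6605
  (v0,v3,v2) [-++] → (-1.385, 0.6771, 0.384549)–(-1.385, 0.6771, -1.045)  len=1.4295
  (v2,v4,v0) [+--] → (-0.509665, 0.6771, -1.045)–(-1.385, 0.6771, -1.045)  len=0.8753
  (v1,v7,v3) [-++] → (0.509665, 0.6771, 1.045)–(-1.385, 0.6771, 1.045)  len=1.8947
  (v5,v7,v1) [-+-] → (1.385, 0.6771, 1.045)–(0.509665, 0.6771, 1.045)  len=0.8753
  (v6,v4,v2) [+-+] → (1.385, 0.6771, -1.045)–(-0.509665, 0.6771, -1.045)  len=1.8947
  (v6,v5,v4) [+--] → (1.385, 0.6771, -0.384549)–(1.385, 0.6771, -1.045)  len=0.6605
  (v7,v5,v6) [+-+] → (1.385, 0.6771, 1.045)–(1.385, 0.6771, -0.384549)  len=1.4295

Chained into 1 loop(s):
  loop 1: 8 segments, perimeter = 9.7200
Total perimeter = 9.720

loops=1 perimeter=9.720
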